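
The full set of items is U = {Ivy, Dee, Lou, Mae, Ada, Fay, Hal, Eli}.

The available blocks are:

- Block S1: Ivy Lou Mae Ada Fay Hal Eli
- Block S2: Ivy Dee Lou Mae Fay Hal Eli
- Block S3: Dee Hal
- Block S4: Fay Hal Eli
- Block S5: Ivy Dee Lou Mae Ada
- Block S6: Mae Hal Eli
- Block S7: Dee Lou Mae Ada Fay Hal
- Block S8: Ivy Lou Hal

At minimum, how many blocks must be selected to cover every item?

S1 and S3 cover everything between them: the union {Ivy, Dee, Lou, Mae, Ada, Fay, Hal, Eli} is all of U.
No single block has all 8 items (the largest, S1, has 7), so 2 is optimal.

2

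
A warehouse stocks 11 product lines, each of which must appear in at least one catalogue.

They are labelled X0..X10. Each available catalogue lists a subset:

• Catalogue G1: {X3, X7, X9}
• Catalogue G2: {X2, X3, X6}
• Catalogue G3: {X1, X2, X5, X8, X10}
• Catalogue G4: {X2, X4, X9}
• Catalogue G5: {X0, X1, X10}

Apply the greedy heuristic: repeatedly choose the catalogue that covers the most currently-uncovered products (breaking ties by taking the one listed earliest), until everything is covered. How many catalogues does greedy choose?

Greedy: pick G3 (covers 5 new) → pick G1 (covers 3 new) → pick G2 (covers 1 new) → pick G4 (covers 1 new) → pick G5 (covers 1 new). Total picks: 5.

5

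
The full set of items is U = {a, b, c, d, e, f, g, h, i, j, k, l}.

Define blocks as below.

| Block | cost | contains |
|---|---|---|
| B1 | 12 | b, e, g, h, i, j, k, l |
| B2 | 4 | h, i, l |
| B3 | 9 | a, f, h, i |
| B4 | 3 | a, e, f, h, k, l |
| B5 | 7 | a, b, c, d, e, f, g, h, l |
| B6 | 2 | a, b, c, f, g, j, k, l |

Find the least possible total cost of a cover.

B2, B5, B6 together cover every item (B2 ∪ B5 ∪ B6 = {a, b, c, d, e, f, g, h, i, j, k, l}); total cost 4 + 7 + 2 = 13.
The greedy pick B6, B4, B2, B5 costs 16; no covering selection beats 13.

13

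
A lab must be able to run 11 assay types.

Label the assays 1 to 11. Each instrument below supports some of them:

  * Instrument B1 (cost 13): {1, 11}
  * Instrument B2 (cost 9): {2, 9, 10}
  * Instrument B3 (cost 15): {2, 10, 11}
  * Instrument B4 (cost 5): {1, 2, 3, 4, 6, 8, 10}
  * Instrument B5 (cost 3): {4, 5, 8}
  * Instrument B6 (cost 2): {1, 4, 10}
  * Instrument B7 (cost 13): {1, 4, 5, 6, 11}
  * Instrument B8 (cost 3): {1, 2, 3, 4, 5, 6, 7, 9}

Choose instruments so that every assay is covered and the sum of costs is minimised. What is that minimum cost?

21

B1, B5, B6, B8 together cover every assay (B1 ∪ B5 ∪ B6 ∪ B8 = {1, 2, 3, 4, 5, 6, 7, 8, 9, 10, 11}); total cost 13 + 3 + 2 + 3 = 21.
No covering selection has total cost below 21.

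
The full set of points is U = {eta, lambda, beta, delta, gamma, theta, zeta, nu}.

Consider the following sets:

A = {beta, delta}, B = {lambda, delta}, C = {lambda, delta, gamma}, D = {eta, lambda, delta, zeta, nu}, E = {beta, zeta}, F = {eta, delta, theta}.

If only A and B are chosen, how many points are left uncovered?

Union of A, B = {lambda, beta, delta}.
Not covered: eta, gamma, theta, zeta, nu — 5 points.

5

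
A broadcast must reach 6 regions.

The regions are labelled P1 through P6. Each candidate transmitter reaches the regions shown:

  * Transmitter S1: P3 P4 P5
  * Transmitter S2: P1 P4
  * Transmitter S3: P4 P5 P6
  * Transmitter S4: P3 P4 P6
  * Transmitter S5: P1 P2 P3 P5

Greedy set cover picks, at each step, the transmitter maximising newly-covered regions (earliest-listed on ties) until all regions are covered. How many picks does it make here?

2

Greedy: pick S5 (covers 4 new) → pick S3 (covers 2 new). Total picks: 2.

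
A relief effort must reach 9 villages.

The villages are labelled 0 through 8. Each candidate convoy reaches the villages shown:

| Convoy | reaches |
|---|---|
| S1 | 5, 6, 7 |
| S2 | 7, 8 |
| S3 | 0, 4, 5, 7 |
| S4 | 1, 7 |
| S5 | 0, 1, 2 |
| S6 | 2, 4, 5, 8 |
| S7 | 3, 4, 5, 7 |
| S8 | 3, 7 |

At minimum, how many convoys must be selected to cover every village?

Take {S1, S2, S5, S7}. Their union is {0, 1, 2, 3, 4, 5, 6, 7, 8}, which is all 9 villages.
No 3 of the 8 convoys cover everything (all 56 combinations miss at least one village), so 4 is optimal.

4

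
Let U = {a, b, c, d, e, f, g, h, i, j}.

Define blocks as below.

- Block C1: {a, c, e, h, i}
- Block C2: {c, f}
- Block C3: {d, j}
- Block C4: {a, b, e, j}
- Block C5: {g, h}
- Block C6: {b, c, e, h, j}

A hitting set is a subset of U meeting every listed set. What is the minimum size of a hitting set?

T = {f, h, j} meets every block (each contains at least one member of T), and |T| = 3.
The blocks C2, C3, C5 are pairwise disjoint, so any hitting set needs a separate item for each — at least 3. Hence 3 is optimal.

3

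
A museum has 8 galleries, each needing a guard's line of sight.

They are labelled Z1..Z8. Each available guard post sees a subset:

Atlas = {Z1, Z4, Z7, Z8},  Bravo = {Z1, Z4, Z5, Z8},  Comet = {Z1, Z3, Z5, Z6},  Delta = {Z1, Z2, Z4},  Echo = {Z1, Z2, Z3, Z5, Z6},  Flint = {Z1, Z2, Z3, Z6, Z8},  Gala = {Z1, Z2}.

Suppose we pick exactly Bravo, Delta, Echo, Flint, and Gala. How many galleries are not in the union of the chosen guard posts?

Union of Bravo, Delta, Echo, Flint, Gala = {Z1, Z2, Z3, Z4, Z5, Z6, Z8}.
Not covered: Z7 — 1 gallery.

1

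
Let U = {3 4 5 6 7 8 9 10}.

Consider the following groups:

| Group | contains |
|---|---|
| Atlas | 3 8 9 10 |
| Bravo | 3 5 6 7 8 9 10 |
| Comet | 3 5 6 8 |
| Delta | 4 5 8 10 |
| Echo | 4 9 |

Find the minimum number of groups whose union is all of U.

2

Bravo and Delta together: Bravo ∪ Delta = {3, 4, 5, 6, 7, 8, 9, 10} — every item is covered.
No single group has all 8 items (the largest, Bravo, has 7), so 2 is optimal.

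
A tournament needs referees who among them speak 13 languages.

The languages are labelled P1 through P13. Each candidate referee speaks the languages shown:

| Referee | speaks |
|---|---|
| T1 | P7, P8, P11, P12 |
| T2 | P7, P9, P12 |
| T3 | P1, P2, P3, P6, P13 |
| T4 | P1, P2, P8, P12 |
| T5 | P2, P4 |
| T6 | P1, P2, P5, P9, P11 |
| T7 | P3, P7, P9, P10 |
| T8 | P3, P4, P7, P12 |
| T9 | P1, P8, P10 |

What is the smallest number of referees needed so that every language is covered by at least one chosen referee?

T3 and T6 and T8 and T9 together: T3 ∪ T6 ∪ T8 ∪ T9 = {P1, P2, P3, P4, P5, P6, P7, P8, P9, P10, P11, P12, P13} — every language is covered.
No 3 of the 9 referees cover everything (all 84 combinations miss at least one language), so 4 is optimal.

4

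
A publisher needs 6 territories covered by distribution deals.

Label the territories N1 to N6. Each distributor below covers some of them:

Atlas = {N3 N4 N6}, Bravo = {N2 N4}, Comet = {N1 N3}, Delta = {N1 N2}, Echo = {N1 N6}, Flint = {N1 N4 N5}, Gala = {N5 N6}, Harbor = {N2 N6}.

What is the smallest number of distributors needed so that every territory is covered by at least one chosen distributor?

Take {Atlas, Delta, Flint}. Their union is {N1, N2, N3, N4, N5, N6}, which is all 6 territories.
No 2 of the 8 distributors cover everything (all 28 combinations miss at least one territory), so 3 is optimal.

3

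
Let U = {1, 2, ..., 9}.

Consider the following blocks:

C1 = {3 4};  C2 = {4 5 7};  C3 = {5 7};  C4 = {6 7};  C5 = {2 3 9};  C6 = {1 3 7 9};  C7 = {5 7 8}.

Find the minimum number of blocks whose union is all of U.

Take {C1, C4, C5, C6, C7}. Their union is {1, 2, 3, 4, 5, 6, 7, 8, 9}, which is all 9 items.
No 4 of the 7 blocks cover everything (all 35 combinations miss at least one item), so 5 is optimal.

5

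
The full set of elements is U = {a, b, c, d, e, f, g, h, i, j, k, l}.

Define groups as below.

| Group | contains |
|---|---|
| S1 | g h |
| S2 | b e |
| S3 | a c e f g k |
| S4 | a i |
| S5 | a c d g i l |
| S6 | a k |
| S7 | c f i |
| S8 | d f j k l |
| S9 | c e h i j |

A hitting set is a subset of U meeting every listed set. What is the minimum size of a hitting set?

The 4 elements {b, g, i, k} hit every group.
The groups S1, S2, S4, S8 are pairwise disjoint, so any hitting set needs a separate element for each — at least 4. Hence 4 is optimal.

4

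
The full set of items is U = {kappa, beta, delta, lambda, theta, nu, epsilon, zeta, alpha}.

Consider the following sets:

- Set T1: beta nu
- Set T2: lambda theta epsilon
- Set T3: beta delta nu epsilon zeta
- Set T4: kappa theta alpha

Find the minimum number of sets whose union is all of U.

T2, T3, and T4 cover everything between them: the union {kappa, beta, delta, lambda, theta, nu, epsilon, zeta, alpha} is all of U.
Only T4 contains kappa, so T4 is forced; the remaining 6 items need at least 2 more sets (each remaining set adds at most 5) — so at least 3 sets are needed, and 3 is optimal.

3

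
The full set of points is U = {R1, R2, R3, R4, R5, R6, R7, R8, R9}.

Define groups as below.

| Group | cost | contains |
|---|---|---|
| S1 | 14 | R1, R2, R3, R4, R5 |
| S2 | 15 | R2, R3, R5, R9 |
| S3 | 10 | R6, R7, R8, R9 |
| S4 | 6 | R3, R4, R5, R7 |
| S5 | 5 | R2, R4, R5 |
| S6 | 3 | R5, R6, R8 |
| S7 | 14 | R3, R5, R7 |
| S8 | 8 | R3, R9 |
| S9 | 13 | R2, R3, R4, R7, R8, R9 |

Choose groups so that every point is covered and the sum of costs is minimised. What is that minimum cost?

24

S1, S3 together cover every point (S1 ∪ S3 = {R1, R2, R3, R4, R5, R6, R7, R8, R9}); total cost 14 + 10 = 24.
The greedy pick S6, S4, S5, S8, S1 costs 36; no covering selection beats 24.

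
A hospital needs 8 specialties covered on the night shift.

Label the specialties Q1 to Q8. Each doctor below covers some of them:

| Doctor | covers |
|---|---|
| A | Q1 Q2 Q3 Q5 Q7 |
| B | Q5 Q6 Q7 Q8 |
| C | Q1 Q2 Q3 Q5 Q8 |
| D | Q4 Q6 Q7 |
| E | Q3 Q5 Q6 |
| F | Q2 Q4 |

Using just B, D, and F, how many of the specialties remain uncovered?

Union of B, D, F = {Q2, Q4, Q5, Q6, Q7, Q8}.
Not covered: Q1, Q3 — 2 specialties.

2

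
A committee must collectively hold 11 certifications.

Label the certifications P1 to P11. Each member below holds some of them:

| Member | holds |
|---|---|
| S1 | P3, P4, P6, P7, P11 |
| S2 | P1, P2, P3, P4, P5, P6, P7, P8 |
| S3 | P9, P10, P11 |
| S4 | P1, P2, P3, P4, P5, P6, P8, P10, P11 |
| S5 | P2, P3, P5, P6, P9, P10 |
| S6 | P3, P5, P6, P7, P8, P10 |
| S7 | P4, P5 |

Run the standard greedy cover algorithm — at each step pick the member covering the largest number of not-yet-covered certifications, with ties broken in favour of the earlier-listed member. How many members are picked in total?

Greedy: pick S4 (covers 9 new) → pick S1 (covers 1 new) → pick S3 (covers 1 new). Total picks: 3.
(The true minimum cover uses only 2 members, so greedy is not optimal here.)

3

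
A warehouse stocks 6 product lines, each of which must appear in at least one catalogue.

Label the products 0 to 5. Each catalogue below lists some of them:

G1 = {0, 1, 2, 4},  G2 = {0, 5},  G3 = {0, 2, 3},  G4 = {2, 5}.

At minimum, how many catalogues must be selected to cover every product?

G1 and G3 and G4 together: G1 ∪ G3 ∪ G4 = {0, 1, 2, 3, 4, 5} — every product is covered.
Only G1 contains 1, so G1 is forced; the remaining 2 products need at least 2 more catalogues (each remaining catalogue adds at most 1) — so at least 3 catalogues are needed, and 3 is optimal.

3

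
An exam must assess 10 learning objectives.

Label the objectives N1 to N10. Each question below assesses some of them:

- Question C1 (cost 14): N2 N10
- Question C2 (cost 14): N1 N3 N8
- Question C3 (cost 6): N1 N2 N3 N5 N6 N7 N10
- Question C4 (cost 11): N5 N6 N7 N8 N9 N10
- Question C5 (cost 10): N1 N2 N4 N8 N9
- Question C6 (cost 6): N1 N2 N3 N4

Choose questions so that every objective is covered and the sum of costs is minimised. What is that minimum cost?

16

C3, C5 together cover every objective (C3 ∪ C5 = {N1, N2, N3, N4, N5, N6, N7, N8, N9, N10}); total cost 6 + 10 = 16.
No covering selection has total cost below 16.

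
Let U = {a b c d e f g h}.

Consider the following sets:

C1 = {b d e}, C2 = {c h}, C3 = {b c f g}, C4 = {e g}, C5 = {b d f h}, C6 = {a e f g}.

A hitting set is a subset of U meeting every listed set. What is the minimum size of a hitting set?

The 3 items {e, g, h} hit every set.
No choice of 2 items meets every set, so 3 is the minimum.

3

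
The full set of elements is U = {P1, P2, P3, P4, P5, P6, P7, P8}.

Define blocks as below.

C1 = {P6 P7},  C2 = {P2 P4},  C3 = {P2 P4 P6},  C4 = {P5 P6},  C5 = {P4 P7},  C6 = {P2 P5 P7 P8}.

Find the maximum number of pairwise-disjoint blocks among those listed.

2

C1, C2 are pairwise disjoint (C1={P6,P7}; C2={P2,P4}).
Every remaining block overlaps one of these, and no 3 of the listed blocks are pairwise disjoint, so 2 is the maximum.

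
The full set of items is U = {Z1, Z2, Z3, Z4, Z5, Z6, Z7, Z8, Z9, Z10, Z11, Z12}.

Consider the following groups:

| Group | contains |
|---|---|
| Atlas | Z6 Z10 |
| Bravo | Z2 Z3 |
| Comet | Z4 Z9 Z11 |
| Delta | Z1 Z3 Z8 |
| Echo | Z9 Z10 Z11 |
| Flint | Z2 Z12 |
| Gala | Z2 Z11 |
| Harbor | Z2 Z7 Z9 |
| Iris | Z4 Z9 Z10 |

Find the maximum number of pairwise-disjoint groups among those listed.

Atlas, Comet, Delta, Flint are pairwise disjoint (Atlas={Z6,Z10}; Comet={Z4,Z9,Z11}; Delta={Z1,Z3,Z8}; Flint={Z2,Z12}).
Every remaining group overlaps one of these, and no 5 of the listed groups are pairwise disjoint, so 4 is the maximum.

4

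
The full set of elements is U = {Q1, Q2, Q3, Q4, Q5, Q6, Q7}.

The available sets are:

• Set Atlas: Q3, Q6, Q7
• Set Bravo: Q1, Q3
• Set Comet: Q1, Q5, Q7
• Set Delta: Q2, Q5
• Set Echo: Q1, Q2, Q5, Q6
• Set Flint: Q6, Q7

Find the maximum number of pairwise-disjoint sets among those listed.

Bravo, Delta, Flint are pairwise disjoint (Bravo={Q1,Q3}; Delta={Q2,Q5}; Flint={Q6,Q7}).
Every remaining set overlaps one of these, and no 4 of the listed sets are pairwise disjoint, so 3 is the maximum.

3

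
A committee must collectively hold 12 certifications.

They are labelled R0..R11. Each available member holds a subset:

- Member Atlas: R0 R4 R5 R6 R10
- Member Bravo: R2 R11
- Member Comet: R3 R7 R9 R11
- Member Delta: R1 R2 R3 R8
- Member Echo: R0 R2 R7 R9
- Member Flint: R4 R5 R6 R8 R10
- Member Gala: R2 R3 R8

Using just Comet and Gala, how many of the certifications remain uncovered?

Union of Comet, Gala = {R2, R3, R7, R8, R9, R11}.
Not covered: R0, R1, R4, R5, R6, R10 — 6 certifications.

6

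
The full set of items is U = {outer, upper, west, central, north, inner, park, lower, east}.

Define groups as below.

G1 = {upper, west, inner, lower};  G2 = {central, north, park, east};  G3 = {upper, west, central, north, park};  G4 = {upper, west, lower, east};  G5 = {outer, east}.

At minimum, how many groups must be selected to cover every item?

G1, G2, and G5 cover everything between them: the union {outer, upper, west, central, north, inner, park, lower, east} is all of U.
Only G5 contains outer, so G5 is forced; the remaining 7 items need at least 2 more groups (each remaining group adds at most 5) — so at least 3 groups are needed, and 3 is optimal.

3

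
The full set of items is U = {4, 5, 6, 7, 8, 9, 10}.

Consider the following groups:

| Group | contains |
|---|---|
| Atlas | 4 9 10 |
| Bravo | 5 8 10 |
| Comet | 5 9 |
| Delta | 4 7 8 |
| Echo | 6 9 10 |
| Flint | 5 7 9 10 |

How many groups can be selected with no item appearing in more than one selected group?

Delta, Echo are pairwise disjoint (Delta={4,7,8}; Echo={6,9,10}).
Every remaining group overlaps one of these, and no 3 of the listed groups are pairwise disjoint, so 2 is the maximum.

2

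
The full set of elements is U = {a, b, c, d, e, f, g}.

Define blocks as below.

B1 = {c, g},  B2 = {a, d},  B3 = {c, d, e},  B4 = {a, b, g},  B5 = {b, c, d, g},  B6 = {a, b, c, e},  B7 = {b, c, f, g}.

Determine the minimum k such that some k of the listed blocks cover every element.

3

B2 and B6 and B7 together: B2 ∪ B6 ∪ B7 = {a, b, c, d, e, f, g} — every element is covered.
Only B7 contains f, so B7 is forced; the remaining 3 elements need at least 2 more blocks (each remaining block adds at most 2) — so at least 3 blocks are needed, and 3 is optimal.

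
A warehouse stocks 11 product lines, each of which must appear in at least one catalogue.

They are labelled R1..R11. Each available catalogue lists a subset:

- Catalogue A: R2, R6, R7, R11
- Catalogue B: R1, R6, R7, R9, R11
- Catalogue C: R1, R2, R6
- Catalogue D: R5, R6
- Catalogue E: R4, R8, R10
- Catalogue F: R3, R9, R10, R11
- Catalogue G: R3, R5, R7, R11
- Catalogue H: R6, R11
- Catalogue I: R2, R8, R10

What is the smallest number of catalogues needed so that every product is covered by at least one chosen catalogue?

4

B and E and G and I together: B ∪ E ∪ G ∪ I = {R1, R2, R3, R4, R5, R6, R7, R8, R9, R10, R11} — every product is covered.
No 3 of the 9 catalogues cover everything (all 84 combinations miss at least one product), so 4 is optimal.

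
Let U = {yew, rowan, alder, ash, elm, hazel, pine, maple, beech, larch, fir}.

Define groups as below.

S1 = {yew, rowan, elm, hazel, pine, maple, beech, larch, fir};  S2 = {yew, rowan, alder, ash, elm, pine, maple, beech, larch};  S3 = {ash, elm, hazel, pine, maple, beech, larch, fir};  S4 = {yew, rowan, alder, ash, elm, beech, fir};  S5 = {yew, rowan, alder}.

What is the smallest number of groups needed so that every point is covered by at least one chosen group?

2

S3 and S4 together: S3 ∪ S4 = {yew, rowan, alder, ash, elm, hazel, pine, maple, beech, larch, fir} — every point is covered.
No single group has all 11 points (the largest, S1, has 9), so 2 is optimal.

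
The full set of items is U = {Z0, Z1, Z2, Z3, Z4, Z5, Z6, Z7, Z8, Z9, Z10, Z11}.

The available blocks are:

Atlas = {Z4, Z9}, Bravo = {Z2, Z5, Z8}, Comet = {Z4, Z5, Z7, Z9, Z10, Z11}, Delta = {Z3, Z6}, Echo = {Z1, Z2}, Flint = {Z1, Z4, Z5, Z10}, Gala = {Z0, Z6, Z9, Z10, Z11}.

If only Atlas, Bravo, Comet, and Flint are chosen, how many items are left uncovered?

Union of Atlas, Bravo, Comet, Flint = {Z1, Z2, Z4, Z5, Z7, Z8, Z9, Z10, Z11}.
Not covered: Z0, Z3, Z6 — 3 items.

3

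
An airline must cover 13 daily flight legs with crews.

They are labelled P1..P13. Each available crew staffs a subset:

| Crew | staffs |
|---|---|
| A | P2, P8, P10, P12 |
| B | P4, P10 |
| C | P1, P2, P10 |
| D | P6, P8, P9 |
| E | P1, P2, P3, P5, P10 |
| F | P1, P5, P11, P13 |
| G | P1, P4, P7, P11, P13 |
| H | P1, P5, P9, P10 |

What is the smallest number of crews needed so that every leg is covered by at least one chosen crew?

4

A and D and E and G together: A ∪ D ∪ E ∪ G = {P1, P2, P3, P4, P5, P6, P7, P8, P9, P10, P11, P12, P13} — every leg is covered.
No 3 of the 8 crews cover everything (all 56 combinations miss at least one leg), so 4 is optimal.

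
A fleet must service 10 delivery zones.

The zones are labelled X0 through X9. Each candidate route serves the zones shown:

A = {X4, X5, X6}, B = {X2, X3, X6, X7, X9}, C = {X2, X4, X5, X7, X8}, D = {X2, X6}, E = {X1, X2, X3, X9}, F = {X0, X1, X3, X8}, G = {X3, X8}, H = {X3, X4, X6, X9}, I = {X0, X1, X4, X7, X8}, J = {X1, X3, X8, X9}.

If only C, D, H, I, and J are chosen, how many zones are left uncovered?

Union of C, D, H, I, J = {X0, X1, X2, X3, X4, X5, X6, X7, X8, X9} — that's every zone, so 0 are uncovered.

0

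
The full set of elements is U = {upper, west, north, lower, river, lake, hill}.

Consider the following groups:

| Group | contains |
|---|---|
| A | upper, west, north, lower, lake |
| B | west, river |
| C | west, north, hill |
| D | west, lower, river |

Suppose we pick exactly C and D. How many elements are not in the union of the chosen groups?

2

Union of C, D = {west, north, lower, river, hill}.
Not covered: upper, lake — 2 elements.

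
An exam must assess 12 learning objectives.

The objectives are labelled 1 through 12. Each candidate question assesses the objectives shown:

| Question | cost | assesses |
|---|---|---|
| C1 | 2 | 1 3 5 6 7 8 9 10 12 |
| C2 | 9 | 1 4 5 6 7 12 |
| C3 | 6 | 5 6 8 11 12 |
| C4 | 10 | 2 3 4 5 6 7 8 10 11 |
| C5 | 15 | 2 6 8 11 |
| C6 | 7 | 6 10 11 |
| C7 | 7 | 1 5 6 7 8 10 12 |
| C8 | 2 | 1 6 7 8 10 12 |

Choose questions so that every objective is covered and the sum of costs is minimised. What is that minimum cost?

C1, C4 together cover every objective (C1 ∪ C4 = {1, 2, 3, 4, 5, 6, 7, 8, 9, 10, 11, 12}); total cost 2 + 10 = 12.
No covering selection has total cost below 12.

12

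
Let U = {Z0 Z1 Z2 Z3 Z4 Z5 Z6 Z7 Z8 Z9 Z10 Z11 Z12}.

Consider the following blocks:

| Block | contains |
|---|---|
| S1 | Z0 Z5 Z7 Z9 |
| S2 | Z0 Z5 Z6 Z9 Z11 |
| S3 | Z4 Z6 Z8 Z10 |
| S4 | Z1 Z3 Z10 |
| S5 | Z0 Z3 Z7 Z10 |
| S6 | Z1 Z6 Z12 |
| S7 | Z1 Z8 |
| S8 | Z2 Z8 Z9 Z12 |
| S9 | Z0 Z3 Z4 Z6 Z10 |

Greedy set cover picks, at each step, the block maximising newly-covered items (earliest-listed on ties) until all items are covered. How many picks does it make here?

Greedy: pick S2 (covers 5 new) → pick S3 (covers 3 new) → pick S4 (covers 2 new) → pick S8 (covers 2 new) → pick S1 (covers 1 new). Total picks: 5.

5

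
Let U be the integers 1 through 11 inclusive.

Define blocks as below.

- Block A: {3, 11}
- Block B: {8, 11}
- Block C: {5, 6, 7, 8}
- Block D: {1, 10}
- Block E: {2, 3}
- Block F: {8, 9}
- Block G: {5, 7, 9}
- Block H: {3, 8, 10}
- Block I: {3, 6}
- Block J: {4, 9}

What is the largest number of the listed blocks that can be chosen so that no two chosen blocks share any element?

4

A, C, D, J are pairwise disjoint (A={3,11}; C={5,6,7,8}; D={1,10}; J={4,9}).
Every remaining block overlaps one of these, and no 5 of the listed blocks are pairwise disjoint, so 4 is the maximum.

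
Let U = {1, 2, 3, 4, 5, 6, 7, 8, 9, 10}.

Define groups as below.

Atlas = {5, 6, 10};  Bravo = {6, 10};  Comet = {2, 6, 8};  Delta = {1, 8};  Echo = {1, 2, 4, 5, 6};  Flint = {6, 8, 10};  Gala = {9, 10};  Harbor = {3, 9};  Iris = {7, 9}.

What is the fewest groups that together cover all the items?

4

Echo, Flint, Harbor, and Iris cover everything between them: the union {1, 2, 3, 4, 5, 6, 7, 8, 9, 10} is all of U.
Only Echo contains 4, so Echo is forced; the remaining 5 items need at least 3 more groups (each remaining group adds at most 2) — so at least 4 groups are needed, and 4 is optimal.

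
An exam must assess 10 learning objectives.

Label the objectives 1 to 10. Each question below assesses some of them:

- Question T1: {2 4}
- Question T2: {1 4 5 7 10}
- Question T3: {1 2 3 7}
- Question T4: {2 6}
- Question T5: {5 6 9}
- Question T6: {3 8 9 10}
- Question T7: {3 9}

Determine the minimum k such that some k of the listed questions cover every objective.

3

Take {T2, T4, T6}. Their union is {1, 2, 3, 4, 5, 6, 7, 8, 9, 10}, which is all 10 objectives.
Only T6 contains 8, so T6 is forced; the remaining 6 objectives need at least 2 more questions (each remaining question adds at most 4) — so at least 3 questions are needed, and 3 is optimal.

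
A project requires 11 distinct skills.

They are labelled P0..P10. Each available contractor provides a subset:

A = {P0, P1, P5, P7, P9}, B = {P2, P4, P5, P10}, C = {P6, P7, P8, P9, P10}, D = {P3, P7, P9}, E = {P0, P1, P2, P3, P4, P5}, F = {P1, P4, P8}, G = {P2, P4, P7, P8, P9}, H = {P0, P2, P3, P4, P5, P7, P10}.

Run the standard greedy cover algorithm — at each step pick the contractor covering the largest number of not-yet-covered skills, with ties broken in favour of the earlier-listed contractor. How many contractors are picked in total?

3

Greedy: pick H (covers 7 new) → pick C (covers 3 new) → pick A (covers 1 new). Total picks: 3.
(The true minimum cover uses only 2 contractors, so greedy is not optimal here.)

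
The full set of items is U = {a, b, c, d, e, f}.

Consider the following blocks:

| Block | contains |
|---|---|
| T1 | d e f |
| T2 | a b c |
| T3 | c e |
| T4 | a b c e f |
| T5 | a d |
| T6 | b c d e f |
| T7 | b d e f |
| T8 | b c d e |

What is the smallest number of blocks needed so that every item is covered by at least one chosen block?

2

Take {T2, T7}. Their union is {a, b, c, d, e, f}, which is all 6 items.
No single block has all 6 items (the largest, T4, has 5), so 2 is optimal.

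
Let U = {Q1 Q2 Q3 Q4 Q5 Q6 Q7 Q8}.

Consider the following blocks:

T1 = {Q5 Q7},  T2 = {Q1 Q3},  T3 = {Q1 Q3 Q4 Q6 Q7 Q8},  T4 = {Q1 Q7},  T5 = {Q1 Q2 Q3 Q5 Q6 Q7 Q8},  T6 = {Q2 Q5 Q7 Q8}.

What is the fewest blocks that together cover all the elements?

2

T3 and T5 cover everything between them: the union {Q1, Q2, Q3, Q4, Q5, Q6, Q7, Q8} is all of U.
No single block has all 8 elements (the largest, T5, has 7), so 2 is optimal.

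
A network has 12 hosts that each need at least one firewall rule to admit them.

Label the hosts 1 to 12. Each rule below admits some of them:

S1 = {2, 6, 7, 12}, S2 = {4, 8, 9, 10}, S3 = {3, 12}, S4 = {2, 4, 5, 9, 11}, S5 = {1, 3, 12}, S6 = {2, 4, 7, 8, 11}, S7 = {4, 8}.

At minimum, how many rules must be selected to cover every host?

S1 and S2 and S4 and S5 together: S1 ∪ S2 ∪ S4 ∪ S5 = {1, 2, 3, 4, 5, 6, 7, 8, 9, 10, 11, 12} — every host is covered.
Only S4 contains 5, so S4 is forced; the remaining 7 hosts need at least 3 more rules (each remaining rule adds at most 3) — so at least 4 rules are needed, and 4 is optimal.

4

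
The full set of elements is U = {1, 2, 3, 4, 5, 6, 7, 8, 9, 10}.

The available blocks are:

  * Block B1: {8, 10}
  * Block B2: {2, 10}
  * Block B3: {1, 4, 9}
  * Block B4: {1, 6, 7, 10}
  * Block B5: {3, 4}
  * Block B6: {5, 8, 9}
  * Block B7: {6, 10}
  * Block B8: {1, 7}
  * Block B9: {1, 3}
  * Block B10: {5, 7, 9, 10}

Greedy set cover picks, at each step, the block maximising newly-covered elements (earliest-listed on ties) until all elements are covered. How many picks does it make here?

4

Greedy: pick B4 (covers 4 new) → pick B6 (covers 3 new) → pick B5 (covers 2 new) → pick B2 (covers 1 new). Total picks: 4.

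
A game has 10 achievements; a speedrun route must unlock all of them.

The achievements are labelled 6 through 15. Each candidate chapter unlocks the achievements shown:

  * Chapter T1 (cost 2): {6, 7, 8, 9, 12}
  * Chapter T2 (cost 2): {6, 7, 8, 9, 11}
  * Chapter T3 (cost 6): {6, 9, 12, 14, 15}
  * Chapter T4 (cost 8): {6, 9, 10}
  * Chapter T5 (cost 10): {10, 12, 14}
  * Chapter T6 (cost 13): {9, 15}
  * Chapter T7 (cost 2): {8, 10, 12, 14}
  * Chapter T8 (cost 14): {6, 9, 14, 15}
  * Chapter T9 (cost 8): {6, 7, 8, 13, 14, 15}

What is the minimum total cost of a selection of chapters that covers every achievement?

12

T2, T7, T9 together cover every achievement (T2 ∪ T7 ∪ T9 = {6, 7, 8, 9, 10, 11, 12, 13, 14, 15}); total cost 2 + 2 + 8 = 12.
The greedy pick T1, T7, T2, T9 costs 14; no covering selection beats 12.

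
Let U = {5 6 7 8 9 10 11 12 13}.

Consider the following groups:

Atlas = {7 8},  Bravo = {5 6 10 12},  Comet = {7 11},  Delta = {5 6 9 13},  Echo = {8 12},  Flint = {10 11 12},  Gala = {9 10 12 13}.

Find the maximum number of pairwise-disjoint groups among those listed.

3

Comet, Delta, Echo are pairwise disjoint (Comet={7,11}; Delta={5,6,9,13}; Echo={8,12}).
Every remaining group overlaps one of these, and no 4 of the listed groups are pairwise disjoint, so 3 is the maximum.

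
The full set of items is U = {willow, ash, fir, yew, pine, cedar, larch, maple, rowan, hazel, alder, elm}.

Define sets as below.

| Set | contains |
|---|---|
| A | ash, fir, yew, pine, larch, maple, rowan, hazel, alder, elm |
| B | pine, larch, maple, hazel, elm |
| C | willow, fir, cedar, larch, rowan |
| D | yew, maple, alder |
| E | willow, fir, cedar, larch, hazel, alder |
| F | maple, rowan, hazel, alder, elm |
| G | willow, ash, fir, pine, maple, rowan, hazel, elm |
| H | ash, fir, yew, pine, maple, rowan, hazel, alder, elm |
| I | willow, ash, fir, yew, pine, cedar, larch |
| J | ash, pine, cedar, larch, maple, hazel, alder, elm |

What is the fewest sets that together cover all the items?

2

A and I together: A ∪ I = {willow, ash, fir, yew, pine, cedar, larch, maple, rowan, hazel, alder, elm} — every item is covered.
No single set has all 12 items (the largest, A, has 10), so 2 is optimal.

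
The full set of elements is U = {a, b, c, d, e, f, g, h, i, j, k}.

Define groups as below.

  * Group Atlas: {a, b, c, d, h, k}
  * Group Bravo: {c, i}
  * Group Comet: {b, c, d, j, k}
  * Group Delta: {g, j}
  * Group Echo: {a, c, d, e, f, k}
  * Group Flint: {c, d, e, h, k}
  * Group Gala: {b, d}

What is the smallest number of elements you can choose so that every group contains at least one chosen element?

T = {d, g, i} meets every group (each contains at least one member of T), and |T| = 3.
The groups Bravo, Delta, Gala are pairwise disjoint, so any hitting set needs a separate element for each — at least 3. Hence 3 is optimal.

3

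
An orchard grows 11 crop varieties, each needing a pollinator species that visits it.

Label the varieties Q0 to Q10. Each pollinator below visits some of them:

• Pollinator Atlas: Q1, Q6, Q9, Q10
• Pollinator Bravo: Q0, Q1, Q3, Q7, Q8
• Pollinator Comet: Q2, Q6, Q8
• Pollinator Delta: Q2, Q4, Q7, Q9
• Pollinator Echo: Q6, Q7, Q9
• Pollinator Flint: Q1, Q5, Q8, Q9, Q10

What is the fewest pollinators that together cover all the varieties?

4

Bravo and Comet and Delta and Flint together: Bravo ∪ Comet ∪ Delta ∪ Flint = {Q0, Q1, Q2, Q3, Q4, Q5, Q6, Q7, Q8, Q9, Q10} — every variety is covered.
No 3 of the 6 pollinators cover everything (all 20 combinations miss at least one variety), so 4 is optimal.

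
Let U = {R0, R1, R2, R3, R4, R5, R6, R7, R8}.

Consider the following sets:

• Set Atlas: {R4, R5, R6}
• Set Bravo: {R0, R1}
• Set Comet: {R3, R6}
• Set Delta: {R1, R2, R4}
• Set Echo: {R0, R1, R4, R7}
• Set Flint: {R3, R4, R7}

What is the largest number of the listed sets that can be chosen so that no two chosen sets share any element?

2

Comet, Echo are pairwise disjoint (Comet={R3,R6}; Echo={R0,R1,R4,R7}).
Every remaining set overlaps one of these, and no 3 of the listed sets are pairwise disjoint, so 2 is the maximum.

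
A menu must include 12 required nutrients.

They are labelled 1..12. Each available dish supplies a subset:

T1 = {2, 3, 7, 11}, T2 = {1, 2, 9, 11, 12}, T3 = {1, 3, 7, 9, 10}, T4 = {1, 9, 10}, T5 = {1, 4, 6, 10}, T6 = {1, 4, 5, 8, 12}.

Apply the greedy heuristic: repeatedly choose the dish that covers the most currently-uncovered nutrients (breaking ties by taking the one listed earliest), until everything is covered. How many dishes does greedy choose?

4

Greedy: pick T2 (covers 5 new) → pick T3 (covers 3 new) → pick T6 (covers 3 new) → pick T5 (covers 1 new). Total picks: 4.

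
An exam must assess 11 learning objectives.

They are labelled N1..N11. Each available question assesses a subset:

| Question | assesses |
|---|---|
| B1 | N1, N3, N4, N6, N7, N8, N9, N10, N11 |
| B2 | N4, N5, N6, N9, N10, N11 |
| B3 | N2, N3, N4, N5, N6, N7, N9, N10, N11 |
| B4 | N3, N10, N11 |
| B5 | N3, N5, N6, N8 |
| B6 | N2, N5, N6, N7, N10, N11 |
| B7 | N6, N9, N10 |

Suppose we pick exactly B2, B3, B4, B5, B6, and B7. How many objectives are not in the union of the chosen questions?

1

Union of B2, B3, B4, B5, B6, B7 = {N2, N3, N4, N5, N6, N7, N8, N9, N10, N11}.
Not covered: N1 — 1 objective.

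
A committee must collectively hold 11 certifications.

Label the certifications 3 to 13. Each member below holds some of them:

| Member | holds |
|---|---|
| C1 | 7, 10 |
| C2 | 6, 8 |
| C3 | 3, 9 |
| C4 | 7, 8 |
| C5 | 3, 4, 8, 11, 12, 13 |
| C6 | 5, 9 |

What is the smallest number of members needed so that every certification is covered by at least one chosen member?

4

Take {C1, C2, C5, C6}. Their union is {3, 4, 5, 6, 7, 8, 9, 10, 11, 12, 13}, which is all 11 certifications.
Only C5 contains 4, so C5 is forced; the remaining 5 certifications need at least 3 more members (each remaining member adds at most 2) — so at least 4 members are needed, and 4 is optimal.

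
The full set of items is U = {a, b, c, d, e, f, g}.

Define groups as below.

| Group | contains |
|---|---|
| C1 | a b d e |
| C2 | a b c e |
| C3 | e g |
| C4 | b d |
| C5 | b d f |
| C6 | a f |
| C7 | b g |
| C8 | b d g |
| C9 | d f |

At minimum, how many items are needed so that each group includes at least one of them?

3

H = {a, d, g} meets every group (each contains at least one member of H), and |H| = 3.
The groups C3, C4, C6 are pairwise disjoint, so any hitting set needs a separate item for each — at least 3. Hence 3 is optimal.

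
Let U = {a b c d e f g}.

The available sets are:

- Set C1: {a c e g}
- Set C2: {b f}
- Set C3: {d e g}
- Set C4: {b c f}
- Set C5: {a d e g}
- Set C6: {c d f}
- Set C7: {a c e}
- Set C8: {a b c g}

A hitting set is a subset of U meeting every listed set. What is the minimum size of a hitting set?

3

H = {b, d, e} meets every set (each contains at least one member of H), and |H| = 3.
No choice of 2 points meets every set, so 3 is the minimum.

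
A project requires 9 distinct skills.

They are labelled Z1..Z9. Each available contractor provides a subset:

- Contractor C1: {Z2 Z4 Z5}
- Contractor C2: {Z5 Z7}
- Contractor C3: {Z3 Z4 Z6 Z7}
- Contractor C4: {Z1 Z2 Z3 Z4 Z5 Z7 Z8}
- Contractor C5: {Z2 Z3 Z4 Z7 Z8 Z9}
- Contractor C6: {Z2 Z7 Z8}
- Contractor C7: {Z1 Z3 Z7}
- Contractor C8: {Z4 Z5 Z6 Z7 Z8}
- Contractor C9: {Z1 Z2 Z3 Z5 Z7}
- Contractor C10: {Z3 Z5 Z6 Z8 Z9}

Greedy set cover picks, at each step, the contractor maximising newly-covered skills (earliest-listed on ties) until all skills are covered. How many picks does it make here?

Greedy: pick C4 (covers 7 new) → pick C10 (covers 2 new). Total picks: 2.

2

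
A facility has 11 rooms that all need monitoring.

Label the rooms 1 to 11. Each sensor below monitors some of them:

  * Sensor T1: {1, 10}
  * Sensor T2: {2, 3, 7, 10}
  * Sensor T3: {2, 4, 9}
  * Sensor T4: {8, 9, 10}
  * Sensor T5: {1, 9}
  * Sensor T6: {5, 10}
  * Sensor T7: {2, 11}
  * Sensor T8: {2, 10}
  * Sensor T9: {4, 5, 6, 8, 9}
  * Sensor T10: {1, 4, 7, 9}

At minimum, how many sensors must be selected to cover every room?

T2 and T7 and T9 and T10 together: T2 ∪ T7 ∪ T9 ∪ T10 = {1, 2, 3, 4, 5, 6, 7, 8, 9, 10, 11} — every room is covered.
No 3 of the 10 sensors cover everything (all 120 combinations miss at least one room), so 4 is optimal.

4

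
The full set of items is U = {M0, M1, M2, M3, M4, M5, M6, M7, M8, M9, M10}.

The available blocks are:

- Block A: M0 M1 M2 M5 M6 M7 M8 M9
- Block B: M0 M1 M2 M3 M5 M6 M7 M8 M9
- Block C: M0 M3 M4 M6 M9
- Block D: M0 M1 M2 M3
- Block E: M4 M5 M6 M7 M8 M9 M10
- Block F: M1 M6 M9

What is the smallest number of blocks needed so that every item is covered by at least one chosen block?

2

Take {D, E}. Their union is {M0, M1, M2, M3, M4, M5, M6, M7, M8, M9, M10}, which is all 11 items.
No single block has all 11 items (the largest, B, has 9), so 2 is optimal.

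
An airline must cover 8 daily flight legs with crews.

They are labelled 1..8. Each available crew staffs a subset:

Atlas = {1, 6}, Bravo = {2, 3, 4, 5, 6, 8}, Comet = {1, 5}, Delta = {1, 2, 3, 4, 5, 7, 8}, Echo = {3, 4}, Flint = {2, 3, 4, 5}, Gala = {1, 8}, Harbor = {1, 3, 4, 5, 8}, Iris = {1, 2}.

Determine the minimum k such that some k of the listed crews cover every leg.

2

Bravo and Delta together: Bravo ∪ Delta = {1, 2, 3, 4, 5, 6, 7, 8} — every leg is covered.
No single crew has all 8 legs (the largest, Delta, has 7), so 2 is optimal.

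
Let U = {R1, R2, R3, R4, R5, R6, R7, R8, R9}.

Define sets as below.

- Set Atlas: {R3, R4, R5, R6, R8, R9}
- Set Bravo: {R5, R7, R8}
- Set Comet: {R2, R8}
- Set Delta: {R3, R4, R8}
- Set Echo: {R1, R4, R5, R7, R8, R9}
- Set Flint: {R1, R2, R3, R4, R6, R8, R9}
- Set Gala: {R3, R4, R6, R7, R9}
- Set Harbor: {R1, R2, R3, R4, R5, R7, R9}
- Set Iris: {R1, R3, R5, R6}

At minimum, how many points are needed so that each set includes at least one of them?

2

The 2 points {R3, R8} hit every set.
The sets Comet, Gala are pairwise disjoint, so any hitting set needs a separate point for each — at least 2. Hence 2 is optimal.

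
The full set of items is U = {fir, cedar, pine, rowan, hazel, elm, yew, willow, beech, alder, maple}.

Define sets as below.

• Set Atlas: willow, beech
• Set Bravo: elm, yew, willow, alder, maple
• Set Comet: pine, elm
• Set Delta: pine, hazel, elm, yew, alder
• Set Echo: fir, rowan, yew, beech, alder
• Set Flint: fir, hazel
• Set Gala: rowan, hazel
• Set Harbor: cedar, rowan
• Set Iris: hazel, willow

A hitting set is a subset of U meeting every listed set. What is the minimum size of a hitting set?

The 4 items {fir, pine, rowan, willow} hit every set.
The sets Atlas, Comet, Flint, Harbor are pairwise disjoint, so any hitting set needs a separate item for each — at least 4. Hence 4 is optimal.

4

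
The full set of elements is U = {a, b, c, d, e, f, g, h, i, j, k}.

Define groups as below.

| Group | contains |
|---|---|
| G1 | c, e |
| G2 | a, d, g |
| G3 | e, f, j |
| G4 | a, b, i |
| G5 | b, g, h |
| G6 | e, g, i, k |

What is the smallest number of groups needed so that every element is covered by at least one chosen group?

G1, G2, G3, G5, and G6 cover everything between them: the union {a, b, c, d, e, f, g, h, i, j, k} is all of U.
Only G6 contains k, so G6 is forced; the remaining 7 elements need at least 4 more groups (each remaining group adds at most 2) — so at least 5 groups are needed, and 5 is optimal.

5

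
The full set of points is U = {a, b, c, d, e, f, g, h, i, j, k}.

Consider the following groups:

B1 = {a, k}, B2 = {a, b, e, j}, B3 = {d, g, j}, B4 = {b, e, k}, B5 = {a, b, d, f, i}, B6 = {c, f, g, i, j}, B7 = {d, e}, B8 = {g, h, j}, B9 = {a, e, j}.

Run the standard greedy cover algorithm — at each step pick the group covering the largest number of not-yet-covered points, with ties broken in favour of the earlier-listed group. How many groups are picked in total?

Greedy: pick B5 (covers 5 new) → pick B6 (covers 3 new) → pick B4 (covers 2 new) → pick B8 (covers 1 new). Total picks: 4.

4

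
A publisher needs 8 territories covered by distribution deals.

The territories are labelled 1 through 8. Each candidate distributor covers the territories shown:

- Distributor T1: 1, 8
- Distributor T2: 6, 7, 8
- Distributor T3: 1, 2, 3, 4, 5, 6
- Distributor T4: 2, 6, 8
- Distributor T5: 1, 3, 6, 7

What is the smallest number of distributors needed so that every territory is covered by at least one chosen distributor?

T2 and T3 together: T2 ∪ T3 = {1, 2, 3, 4, 5, 6, 7, 8} — every territory is covered.
No single distributor has all 8 territories (the largest, T3, has 6), so 2 is optimal.

2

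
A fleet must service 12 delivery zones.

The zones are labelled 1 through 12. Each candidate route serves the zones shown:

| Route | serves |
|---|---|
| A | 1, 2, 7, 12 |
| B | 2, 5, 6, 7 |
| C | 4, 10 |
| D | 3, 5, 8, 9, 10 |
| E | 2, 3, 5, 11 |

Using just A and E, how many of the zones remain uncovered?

5

Union of A, E = {1, 2, 3, 5, 7, 11, 12}.
Not covered: 4, 6, 8, 9, 10 — 5 zones.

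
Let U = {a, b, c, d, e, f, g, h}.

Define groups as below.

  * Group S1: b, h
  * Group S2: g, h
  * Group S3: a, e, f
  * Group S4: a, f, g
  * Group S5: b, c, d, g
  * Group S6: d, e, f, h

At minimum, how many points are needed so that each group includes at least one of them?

3

Take T = {a, g, h}. Each listed group contains at least one of these, so T is a hitting set of size 3.
No choice of 2 points meets every group, so 3 is the minimum.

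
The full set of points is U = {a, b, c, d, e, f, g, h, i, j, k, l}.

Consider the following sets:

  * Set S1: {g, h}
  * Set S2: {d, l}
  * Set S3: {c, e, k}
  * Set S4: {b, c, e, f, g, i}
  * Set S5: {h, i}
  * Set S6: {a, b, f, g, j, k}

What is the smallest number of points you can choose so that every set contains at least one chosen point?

Take T = {e, f, h, l}. Each listed set contains at least one of these, so T is a hitting set of size 4.
No choice of 3 points meets every set, so 4 is the minimum.

4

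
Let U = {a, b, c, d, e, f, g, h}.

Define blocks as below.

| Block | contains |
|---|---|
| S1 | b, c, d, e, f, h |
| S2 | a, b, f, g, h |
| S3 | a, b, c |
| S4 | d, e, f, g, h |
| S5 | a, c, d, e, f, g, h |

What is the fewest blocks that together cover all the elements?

S3 and S4 cover everything between them: the union {a, b, c, d, e, f, g, h} is all of U.
No single block has all 8 elements (the largest, S5, has 7), so 2 is optimal.

2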